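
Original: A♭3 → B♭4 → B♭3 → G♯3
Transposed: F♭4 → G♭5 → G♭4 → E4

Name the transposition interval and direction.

up a minor sixth

Take the first pair: Ab3 → Fb4. A to F spans 6 letter names, so the interval is some kind of sixth.
Ab3 to Fb4 is 8 semitones, which makes it a minor sixth; the second version is higher, so the direction is up.
Checking another pair — G#3 → E4 — gives the same interval.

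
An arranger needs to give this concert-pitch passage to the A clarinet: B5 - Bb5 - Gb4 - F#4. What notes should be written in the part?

D6 Db6 Bbb4 A4

Written C4 sounds as A3 on the A clarinet, so concert pitches are written a minor third up.
B5 → D6
Bb5 → Db6
Gb4 → Bbb4
F#4 → A4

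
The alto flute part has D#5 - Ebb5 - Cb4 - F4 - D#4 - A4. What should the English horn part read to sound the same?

E#5 Fb5 Db4 G4 E#4 B4

First find concert pitch: the alto flute sounds a perfect fourth below written, so D#5 Ebb5 Cb4 F4 D#4 A4 sounds A#4 Bbb4 Gb3 C4 A#3 E4.
Then write for English horn: it sounds a perfect fifth below written, so the part must be a perfect fifth above concert.
A#4 → E#5
Bbb4 → Fb5
Gb3 → Db4
C4 → G4
A#3 → E#4
E4 → B4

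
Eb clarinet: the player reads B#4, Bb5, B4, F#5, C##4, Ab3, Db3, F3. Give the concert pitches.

Written C4 on the Eb clarinet sounds as Eb4, a minor third higher; apply that shift to every note.
B#4 gives D#5
Bb5 gives Db6
B4 gives D5
F#5 gives A5
C##4 gives E#4
Ab3 gives Cb4
Db3 gives Fb3
F3 gives Ab3

D#5 Db6 D5 A5 E#4 Cb4 Fb3 Ab3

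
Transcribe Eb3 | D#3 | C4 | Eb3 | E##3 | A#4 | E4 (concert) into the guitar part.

Eb4 D#4 C5 Eb4 E##4 A#5 E5

The guitar sounds a perfect octave below written, so the written part must be a perfect octave above concert — transpose each note up.
Eb3 -> Eb4
D#3 -> D#4
C4 -> C5
Eb3 -> Eb4
E##3 -> E##4
A#4 -> A#5
E4 -> E5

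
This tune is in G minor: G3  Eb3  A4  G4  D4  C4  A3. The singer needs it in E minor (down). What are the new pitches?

From G down to E is a minor third; apply that to each pitch.
G3 -> E3
Eb3 -> C3
A4 -> F#4
G4 -> E4
D4 -> B3
C4 -> A3
A3 -> F#3

E3 C3 F#4 E4 B3 A3 F#3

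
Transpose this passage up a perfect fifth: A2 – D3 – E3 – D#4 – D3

E3 A3 B3 A#4 A3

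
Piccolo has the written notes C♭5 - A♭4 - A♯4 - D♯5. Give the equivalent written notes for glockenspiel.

Cb4 Ab3 A#3 D#4

First find concert pitch: the piccolo sounds a perfect octave above written, so C♭5 A♭4 A♯4 D♯5 sounds Cb6 Ab5 A#5 D#6.
Then write for glockenspiel: it sounds a perfect fifteenth above written, so the part must be a perfect fifteenth below concert.
Cb6 → Cb4
Ab5 → Ab3
A#5 → A#3
D#6 → D#4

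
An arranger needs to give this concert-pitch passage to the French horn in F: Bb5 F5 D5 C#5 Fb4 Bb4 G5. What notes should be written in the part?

F6 C6 A5 G#5 Cb5 F5 D6

The French horn in F sounds a perfect fifth below written, so the written part must be a perfect fifth above concert — transpose each note up.
Bb5 -> F6
F5 -> C6
D5 -> A5
C#5 -> G#5
Fb4 -> Cb5
Bb4 -> F5
G5 -> D6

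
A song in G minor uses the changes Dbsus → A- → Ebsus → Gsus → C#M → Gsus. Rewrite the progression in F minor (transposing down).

Cbsus G- Dbsus Fsus BM Fsus

G minor down to F minor is a major second; each chord root moves by that interval while the quality stays the same.
Dbsus: root Db down a major second → Cb, giving Cbsus.
A-: root A down a major second → G, giving G-.
Ebsus: root Eb down a major second → Db, giving Dbsus.
Gsus: root G down a major second → F, giving Fsus.
C#M: root C# down a major second → B, giving BM.
Gsus: root G down a major second → F, giving Fsus.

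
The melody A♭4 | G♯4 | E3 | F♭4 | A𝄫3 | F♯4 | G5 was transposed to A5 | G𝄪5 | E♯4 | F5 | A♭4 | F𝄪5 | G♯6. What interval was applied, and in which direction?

up an augmented octave

Take the first pair: Ab4 → A5. A to A spans 8 letter names, so the interval is some kind of octave.
Ab4 to A5 is 13 semitones, which makes it an augmented octave; the second version is higher, so the direction is up.
Checking another pair — G5 → G#6 — gives the same interval.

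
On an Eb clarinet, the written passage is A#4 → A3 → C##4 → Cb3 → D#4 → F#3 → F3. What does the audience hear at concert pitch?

C#5 C4 E#4 Ebb3 F#4 A3 Ab3

Written C4 on the Eb clarinet sounds as Eb4, a minor third higher; apply that shift to every note.
A#4 to C#5
A3 to C4
C##4 to E#4
Cb3 to Ebb3
D#4 to F#4
F#3 to A3
F3 to Ab3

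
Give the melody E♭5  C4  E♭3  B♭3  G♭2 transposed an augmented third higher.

G#5 E#4 G#3 D#4 B2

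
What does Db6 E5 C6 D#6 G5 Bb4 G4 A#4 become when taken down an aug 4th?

Abb5 Bb4 Gb5 A5 Db5 Fb4 Db4 E4

Db6 down an augmented fourth is Abb5.
An augmented fourth down from E5 gives Bb4.
An augmented fourth down from C6 gives Gb5.
D#6 down an augmented fourth is A5.
G5: a fourth down reaches D, and 6 semitones makes it Db5.
Bb4: a fourth down reaches F, and 6 semitones makes it Fb4.
An augmented fourth down from G4 gives Db4.
A#4: a fourth down reaches E, and 6 semitones makes it E4.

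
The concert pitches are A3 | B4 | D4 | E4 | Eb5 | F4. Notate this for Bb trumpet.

B3 C#5 E4 F#4 F5 G4

The Bb trumpet sounds a major second below written, so the written part must be a major second above concert — transpose each note up.
A3 gives B3
B4 gives C#5
D4 gives E4
E4 gives F#4
Eb5 gives F5
F4 gives G4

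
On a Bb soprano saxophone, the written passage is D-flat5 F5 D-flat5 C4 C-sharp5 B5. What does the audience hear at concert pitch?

Cb5 Eb5 Cb5 Bb3 B4 A5

Written C4 on the Bb soprano saxophone sounds as Bb3, a major second lower; apply that shift to every note.
Db5 to Cb5
F5 to Eb5
Db5 to Cb5
C4 to Bb3
C#5 to B4
B5 to A5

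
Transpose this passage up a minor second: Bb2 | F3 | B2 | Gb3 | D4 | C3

Bb2 gives Cb3
F3 gives Gb3
B2 gives C3
Gb3 gives Abb3
D4 gives Eb4
C3 gives Db3

Cb3 Gb3 C3 Abb3 Eb4 Db3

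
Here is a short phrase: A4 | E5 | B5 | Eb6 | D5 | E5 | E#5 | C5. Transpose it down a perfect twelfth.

D3 A3 E4 Ab4 G3 A3 A#3 F3

A4 gives D3
E5 gives A3
B5 gives E4
Eb6 gives Ab4
D5 gives G3
E5 gives A3
E#5 gives A#3
C5 gives F3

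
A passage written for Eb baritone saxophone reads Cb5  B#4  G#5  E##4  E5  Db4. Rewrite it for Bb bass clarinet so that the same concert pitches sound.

First find concert pitch: the Eb baritone saxophone sounds a major thirteenth below written, so Cb5 B#4 G#5 E##4 E5 Db4 sounds Ebb3 D#3 B3 G##2 G3 Fb2.
Then write for Bb bass clarinet: it sounds a major ninth below written, so the part must be a major ninth above concert.
Ebb3 → Fb4
D#3 → E#4
B3 → C#5
G##2 → A##3
G3 → A4
Fb2 → Gb3

Fb4 E#4 C#5 A##3 A4 Gb3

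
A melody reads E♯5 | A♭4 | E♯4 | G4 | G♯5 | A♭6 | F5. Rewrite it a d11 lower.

B##3 E3 B##2 D#3 D##4 E5 C#4

E#5 down a diminished eleventh is B##3.
Ab4 down a diminished eleventh is E3.
A diminished eleventh down from E#4 gives B##2.
A diminished eleventh down from G4 gives D#3.
A diminished eleventh down from G#5 gives D##4.
Ab6 down a diminished eleventh is E5.
A diminished eleventh down from F5 gives C#4.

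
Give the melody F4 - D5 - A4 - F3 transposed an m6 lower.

A3 F#4 C#4 A2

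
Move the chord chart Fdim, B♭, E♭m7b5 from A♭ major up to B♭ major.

A♭ major up to B♭ major is a major second; each chord root moves by that interval while the quality stays the same.
Fdim: root F up a major second → G, giving Gdim.
B♭: root B♭ up a major second → C, giving C.
E♭m7b5: root E♭ up a major second → F, giving Fm7b5.

Gdim C Fm7b5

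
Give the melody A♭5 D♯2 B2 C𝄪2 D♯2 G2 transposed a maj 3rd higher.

C6 F##2 D#3 E##2 F##2 B2

Ab5 up a major third is C6.
A major third up from D#2 gives F##2.
A major third up from B2 gives D#3.
C##2 up a major third is E##2.
D#2 up a major third is F##2.
G2 up a major third is B2.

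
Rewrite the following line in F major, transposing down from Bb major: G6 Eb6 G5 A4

Bb major to F major down is a perfect fourth, so every note moves down by that interval.
G6 gives D6
Eb6 gives Bb5
G5 gives D5
A4 gives E4

D6 Bb5 D5 E4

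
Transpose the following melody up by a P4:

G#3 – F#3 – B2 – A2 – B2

C#4 B3 E3 D3 E3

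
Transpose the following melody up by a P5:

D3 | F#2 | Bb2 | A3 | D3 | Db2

A3 C#3 F3 E4 A3 Ab2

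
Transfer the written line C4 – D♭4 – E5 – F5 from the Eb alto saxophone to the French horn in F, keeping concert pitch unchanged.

Bb3 Cb4 D5 Eb5

First find concert pitch: the Eb alto saxophone sounds a major sixth below written, so C4 D♭4 E5 F5 sounds Eb3 Fb3 G4 Ab4.
Then write for French horn in F: it sounds a perfect fifth below written, so the part must be a perfect fifth above concert.
Eb3 → Bb3
Fb3 → Cb4
G4 → D5
Ab4 → Eb5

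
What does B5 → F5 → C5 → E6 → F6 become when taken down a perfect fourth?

F#5 C5 G4 B5 C6

B5 becomes F#5
F5 becomes C5
C5 becomes G4
E6 becomes B5
F6 becomes C6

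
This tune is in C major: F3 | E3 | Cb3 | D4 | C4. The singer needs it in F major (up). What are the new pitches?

Bb3 A3 Fb3 G4 F4

From C up to F is a perfect fourth; apply that to each pitch.
F3 -> Bb3
E3 -> A3
Cb3 -> Fb3
D4 -> G4
C4 -> F4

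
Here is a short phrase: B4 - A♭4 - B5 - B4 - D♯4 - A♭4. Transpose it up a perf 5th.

F#5 Eb5 F#6 F#5 A#4 Eb5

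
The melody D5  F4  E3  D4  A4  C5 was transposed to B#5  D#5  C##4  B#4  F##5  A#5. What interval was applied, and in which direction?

Take the first pair: D5 → B#5. D to B spans 6 letter names, so the interval is some kind of sixth.
D5 to B#5 is 10 semitones, which makes it an augmented sixth; the second version is higher, so the direction is up.
Checking another pair — C5 → A#5 — gives the same interval.

up an augmented sixth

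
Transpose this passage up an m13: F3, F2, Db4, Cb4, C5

Db5 Db4 Bbb5 Abb5 Ab6

F3 up a minor thirteenth is Db5.
F2 up a minor thirteenth is Db4.
Db4: a thirteenth up reaches B, and 20 semitones makes it Bbb5.
Cb4: a thirteenth up reaches A, and 20 semitones makes it Abb5.
C5: a thirteenth up reaches A, and 20 semitones makes it Ab6.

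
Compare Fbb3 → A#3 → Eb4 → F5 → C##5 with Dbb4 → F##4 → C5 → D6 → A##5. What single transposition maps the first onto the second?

up a major sixth

From Fbb3 to Dbb4 is 6 letter names — a sixth of some quality.
Fbb3 to Dbb4 is 9 semitones, which makes it a major sixth; the second version is higher, so the direction is up.
Checking another pair — C##5 → A##5 — gives the same interval.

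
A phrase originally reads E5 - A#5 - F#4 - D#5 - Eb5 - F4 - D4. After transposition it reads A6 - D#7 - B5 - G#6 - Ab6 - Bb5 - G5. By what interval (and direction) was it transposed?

Take the first pair: E5 → A6. E to A spans 11 letter names, so the interval is some kind of eleventh.
E5 to A6 is 17 semitones, which makes it a perfect eleventh; the second version is higher, so the direction is up.
Checking another pair — D4 → G5 — gives the same interval.

up a perfect eleventh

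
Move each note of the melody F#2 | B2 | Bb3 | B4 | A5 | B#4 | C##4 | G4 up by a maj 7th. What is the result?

E#3 A#3 A4 A#5 G#6 A##5 B##4 F#5

F#2 → E#3
B2 → A#3
Bb3 → A4
B4 → A#5
A5 → G#6
B#4 → A##5
C##4 → B##4
G4 → F#5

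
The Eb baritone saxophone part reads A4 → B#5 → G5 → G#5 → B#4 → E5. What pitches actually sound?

C3 D#4 Bb3 B3 D#3 G3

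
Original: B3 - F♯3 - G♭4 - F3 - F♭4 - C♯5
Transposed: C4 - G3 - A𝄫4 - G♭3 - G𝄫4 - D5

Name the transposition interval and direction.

Take the first pair: B3 → C4. B to C spans 2 letter names, so the interval is some kind of second.
B3 to C4 is 1 semitone, which makes it a minor second; the second version is higher, so the direction is up.
Checking another pair — C#5 → D5 — gives the same interval.

up a minor second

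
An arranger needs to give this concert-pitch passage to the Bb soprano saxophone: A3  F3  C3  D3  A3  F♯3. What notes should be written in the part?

Written C4 sounds as Bb3 on the Bb soprano saxophone, so concert pitches are written a major second up.
A3 -> B3
F3 -> G3
C3 -> D3
D3 -> E3
A3 -> B3
F#3 -> G#3

B3 G3 D3 E3 B3 G#3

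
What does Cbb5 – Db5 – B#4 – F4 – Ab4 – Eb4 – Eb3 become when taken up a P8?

Cbb6 Db6 B#5 F5 Ab5 Eb5 Eb4

Cbb5 to Cbb6
Db5 to Db6
B#4 to B#5
F4 to F5
Ab4 to Ab5
Eb4 to Eb5
Eb3 to Eb4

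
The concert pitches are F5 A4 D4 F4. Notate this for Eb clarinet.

D5 F#4 B3 D4

The Eb clarinet sounds a minor third above written, so the written part must be a minor third below concert — transpose each note down.
F5 gives D5
A4 gives F#4
D4 gives B3
F4 gives D4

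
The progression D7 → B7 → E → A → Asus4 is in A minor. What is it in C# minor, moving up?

F#7 D#7 G# C# C#sus4

A minor up to C# minor is a major third; each chord root moves by that interval while the quality stays the same.
D7: root D up a major third → F#, giving F#7.
B7: root B up a major third → D#, giving D#7.
E: root E up a major third → G#, giving G#.
A: root A up a major third → C#, giving C#.
Asus4: root A up a major third → C#, giving C#sus4.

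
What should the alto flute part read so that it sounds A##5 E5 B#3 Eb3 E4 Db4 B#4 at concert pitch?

D##6 A5 E#4 Ab3 A4 Gb4 E#5

Written C4 sounds as G3 on the alto flute, so concert pitches are written a perfect fourth up.
A##5 to D##6
E5 to A5
B#3 to E#4
Eb3 to Ab3
E4 to A4
Db4 to Gb4
B#4 to E#5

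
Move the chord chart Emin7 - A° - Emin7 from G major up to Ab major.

G major up to Ab major is a minor second; each chord root moves by that interval while the quality stays the same.
Emin7: root E up a minor second → F, giving Fmin7.
A°: root A up a minor second → Bb, giving Bb°.
Emin7: root E up a minor second → F, giving Fmin7.

Fmin7 Bb° Fmin7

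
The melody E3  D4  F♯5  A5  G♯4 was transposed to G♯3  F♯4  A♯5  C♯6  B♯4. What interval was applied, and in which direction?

up a major third

From E3 to G#3 is 3 letter names — a third of some quality.
E3 to G#3 is 4 semitones, which makes it a major third; the second version is higher, so the direction is up.
Checking another pair — G#4 → B#4 — gives the same interval.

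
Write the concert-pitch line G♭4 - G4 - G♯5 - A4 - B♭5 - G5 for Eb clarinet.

Eb4 E4 E#5 F#4 G5 E5

The Eb clarinet sounds a minor third above written, so the written part must be a minor third below concert — transpose each note down.
Gb4 to Eb4
G4 to E4
G#5 to E#5
A4 to F#4
Bb5 to G5
G5 to E5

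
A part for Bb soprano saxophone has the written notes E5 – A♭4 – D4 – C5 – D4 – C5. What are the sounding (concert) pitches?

D5 Gb4 C4 Bb4 C4 Bb4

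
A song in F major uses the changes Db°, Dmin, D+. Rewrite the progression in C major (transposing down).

F major down to C major is a perfect fourth; each chord root moves by that interval while the quality stays the same.
Db°: root Db down a perfect fourth → Ab, giving Ab°.
Dmin: root D down a perfect fourth → A, giving Amin.
D+: root D down a perfect fourth → A, giving A+.

Ab° Amin A+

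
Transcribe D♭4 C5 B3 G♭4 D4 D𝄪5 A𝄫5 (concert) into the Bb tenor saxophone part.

Eb5 D6 C#5 Ab5 E5 E##6 Bbb6

Written C4 sounds as Bb2 on the Bb tenor saxophone, so concert pitches are written a major ninth up.
Db4 → Eb5
C5 → D6
B3 → C#5
Gb4 → Ab5
D4 → E5
D##5 → E##6
Abb5 → Bbb6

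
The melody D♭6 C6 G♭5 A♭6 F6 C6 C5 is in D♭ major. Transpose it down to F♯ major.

F#5 E#5 B4 C#6 A#5 E#5 E#4

D♭ major to F♯ major down is a diminished sixth, so every note moves down by that interval.
Db6 gives F#5
C6 gives E#5
Gb5 gives B4
Ab6 gives C#6
F6 gives A#5
C6 gives E#5
C5 gives E#4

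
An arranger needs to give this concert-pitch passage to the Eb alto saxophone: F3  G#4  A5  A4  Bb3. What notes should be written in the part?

D4 E#5 F#6 F#5 G4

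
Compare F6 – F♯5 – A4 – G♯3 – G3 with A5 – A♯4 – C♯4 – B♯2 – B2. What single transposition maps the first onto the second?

down a minor sixth

From F6 to A5 is 6 letter names — a sixth of some quality.
A5 to F6 is 8 semitones, which makes it a minor sixth; the second version is lower, so the direction is down.
Checking another pair — G3 → B2 — gives the same interval.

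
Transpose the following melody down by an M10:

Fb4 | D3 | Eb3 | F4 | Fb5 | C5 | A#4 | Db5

Dbb3 Bb1 Cb2 Db3 Dbb4 Ab3 F#3 Bbb3

Fb4 gives Dbb3
D3 gives Bb1
Eb3 gives Cb2
F4 gives Db3
Fb5 gives Dbb4
C5 gives Ab3
A#4 gives F#3
Db5 gives Bbb3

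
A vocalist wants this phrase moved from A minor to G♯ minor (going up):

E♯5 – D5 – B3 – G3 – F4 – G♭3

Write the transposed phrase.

D##6 C#6 A#4 F#4 E5 F4

From A up to G♯ is a major seventh; apply that to each pitch.
E#5 → D##6
D5 → C#6
B3 → A#4
G3 → F#4
F4 → E5
Gb3 → F4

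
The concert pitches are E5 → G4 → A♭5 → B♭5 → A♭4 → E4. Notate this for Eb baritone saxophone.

Written C4 sounds as Eb2 on the Eb baritone saxophone, so concert pitches are written a major thirteenth up.
E5 to C#7
G4 to E6
Ab5 to F7
Bb5 to G7
Ab4 to F6
E4 to C#6

C#7 E6 F7 G7 F6 C#6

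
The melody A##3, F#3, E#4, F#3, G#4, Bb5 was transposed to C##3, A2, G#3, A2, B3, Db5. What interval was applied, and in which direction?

Take the first pair: A##3 → C##3. A to C spans 6 letter names, so the interval is some kind of sixth.
C##3 to A##3 is 9 semitones, which makes it a major sixth; the second version is lower, so the direction is down.
Checking another pair — Bb5 → Db5 — gives the same interval.

down a major sixth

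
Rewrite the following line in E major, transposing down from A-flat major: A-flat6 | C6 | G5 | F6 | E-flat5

E6 G#5 D#5 C#6 B4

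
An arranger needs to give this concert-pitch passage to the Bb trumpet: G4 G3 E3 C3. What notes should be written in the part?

A4 A3 F#3 D3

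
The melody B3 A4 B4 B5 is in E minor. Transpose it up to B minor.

F#4 E5 F#5 F#6

E minor to B minor up is a perfect fifth, so every note moves up by that interval.
B3 to F#4
A4 to E5
B4 to F#5
B5 to F#6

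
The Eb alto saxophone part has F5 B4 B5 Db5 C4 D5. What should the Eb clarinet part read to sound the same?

F4 B3 B4 Db4 C3 D4

First find concert pitch: the Eb alto saxophone sounds a major sixth below written, so F5 B4 B5 Db5 C4 D5 sounds Ab4 D4 D5 Fb4 Eb3 F4.
Then write for Eb clarinet: it sounds a minor third above written, so the part must be a minor third below concert.
Ab4 → F4
D4 → B3
D5 → B4
Fb4 → Db4
Eb3 → C3
F4 → D4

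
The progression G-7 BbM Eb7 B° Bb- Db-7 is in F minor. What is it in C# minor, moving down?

D#-7 F#M B7 F##° F#- A-7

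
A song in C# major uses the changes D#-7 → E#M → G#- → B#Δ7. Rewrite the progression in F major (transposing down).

G-7 AM C- EΔ7

C# major down to F major is an augmented fifth; each chord root moves by that interval while the quality stays the same.
D#-7: root D# down an augmented fifth → G, giving G-7.
E#M: root E# down an augmented fifth → A, giving AM.
G#-: root G# down an augmented fifth → C, giving C-.
B#Δ7: root B# down an augmented fifth → E, giving EΔ7.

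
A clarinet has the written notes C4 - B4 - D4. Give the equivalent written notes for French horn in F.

First find concert pitch: the A clarinet sounds a minor third below written, so C4 B4 D4 sounds A3 G#4 B3.
Then write for French horn in F: it sounds a perfect fifth below written, so the part must be a perfect fifth above concert.
A3 → E4
G#4 → D#5
B3 → F#4

E4 D#5 F#4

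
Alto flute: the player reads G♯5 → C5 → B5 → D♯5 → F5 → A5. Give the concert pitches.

D#5 G4 F#5 A#4 C5 E5

The alto flute sounds a perfect fourth below written, so transpose each written note down a perfect fourth.
G#5 -> D#5
C5 -> G4
B5 -> F#5
D#5 -> A#4
F5 -> C5
A5 -> E5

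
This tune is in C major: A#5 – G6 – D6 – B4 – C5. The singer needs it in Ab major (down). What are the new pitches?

C major to Ab major down is a major third, so every note moves down by that interval.
A#5 becomes F#5
G6 becomes Eb6
D6 becomes Bb5
B4 becomes G4
C5 becomes Ab4

F#5 Eb6 Bb5 G4 Ab4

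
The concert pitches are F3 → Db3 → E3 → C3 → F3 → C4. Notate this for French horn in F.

C4 Ab3 B3 G3 C4 G4

Written C4 sounds as F3 on the French horn in F, so concert pitches are written a perfect fifth up.
F3 -> C4
Db3 -> Ab3
E3 -> B3
C3 -> G3
F3 -> C4
C4 -> G4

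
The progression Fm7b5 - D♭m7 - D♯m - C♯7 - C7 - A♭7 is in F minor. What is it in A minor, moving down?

Am7b5 Fm7 F##m E#7 E7 C7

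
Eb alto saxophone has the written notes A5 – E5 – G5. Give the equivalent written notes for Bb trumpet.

First find concert pitch: the Eb alto saxophone sounds a major sixth below written, so A5 E5 G5 sounds C5 G4 Bb4.
Then write for Bb trumpet: it sounds a major second below written, so the part must be a major second above concert.
C5 → D5
G4 → A4
Bb4 → C5

D5 A4 C5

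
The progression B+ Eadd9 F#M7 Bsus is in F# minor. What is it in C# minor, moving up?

F#+ Badd9 C#M7 F#sus

F# minor up to C# minor is a perfect fifth; each chord root moves by that interval while the quality stays the same.
B+: root B up a perfect fifth → F#, giving F#+.
Eadd9: root E up a perfect fifth → B, giving Badd9.
F#M7: root F# up a perfect fifth → C#, giving C#M7.
Bsus: root B up a perfect fifth → F#, giving F#sus.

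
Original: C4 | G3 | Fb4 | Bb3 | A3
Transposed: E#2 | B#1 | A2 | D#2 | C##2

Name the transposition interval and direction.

Take the first pair: C4 → E#2. C to E spans 13 letter names, so the interval is some kind of thirteenth.
E#2 to C4 is 19 semitones, which makes it a diminished thirteenth; the second version is lower, so the direction is down.
Checking another pair — A3 → C##2 — gives the same interval.

down a diminished thirteenth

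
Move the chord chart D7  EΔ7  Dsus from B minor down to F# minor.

B minor down to F# minor is a perfect fourth; each chord root moves by that interval while the quality stays the same.
D7: root D down a perfect fourth → A, giving A7.
EΔ7: root E down a perfect fourth → B, giving BΔ7.
Dsus: root D down a perfect fourth → A, giving Asus.

A7 BΔ7 Asus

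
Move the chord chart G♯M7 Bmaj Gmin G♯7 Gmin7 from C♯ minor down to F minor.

CM7 Ebmaj Cbmin C7 Cbmin7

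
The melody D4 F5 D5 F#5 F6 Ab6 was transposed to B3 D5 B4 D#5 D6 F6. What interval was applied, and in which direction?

Take the first pair: D4 → B3. D to B spans 3 letter names, so the interval is some kind of third.
B3 to D4 is 3 semitones, which makes it a minor third; the second version is lower, so the direction is down.
Checking another pair — Ab6 → F6 — gives the same interval.

down a minor third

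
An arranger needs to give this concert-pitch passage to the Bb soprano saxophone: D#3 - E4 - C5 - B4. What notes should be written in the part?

E#3 F#4 D5 C#5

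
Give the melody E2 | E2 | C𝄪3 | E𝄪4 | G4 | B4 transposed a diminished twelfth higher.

E2 up a diminished twelfth is Bb3.
E2: a twelfth up reaches B, and 18 semitones makes it Bb3.
C##3: a twelfth up reaches G, and 18 semitones makes it G#4.
E##4 up a diminished twelfth is B#5.
G4: a twelfth up reaches D, and 18 semitones makes it Db6.
B4: a twelfth up reaches F, and 18 semitones makes it F6.

Bb3 Bb3 G#4 B#5 Db6 F6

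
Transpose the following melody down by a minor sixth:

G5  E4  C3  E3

B4 G#3 E2 G#2

G5 gives B4
E4 gives G#3
C3 gives E2
E3 gives G#2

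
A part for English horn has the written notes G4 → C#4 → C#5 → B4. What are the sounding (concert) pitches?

Written C4 on the English horn sounds as F3, a perfect fifth lower; apply that shift to every note.
G4 to C4
C#4 to F#3
C#5 to F#4
B4 to E4

C4 F#3 F#4 E4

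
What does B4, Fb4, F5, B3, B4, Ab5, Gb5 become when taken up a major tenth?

D#6 Ab5 A6 D#5 D#6 C7 Bb6

B4 to D#6
Fb4 to Ab5
F5 to A6
B3 to D#5
B4 to D#6
Ab5 to C7
Gb5 to Bb6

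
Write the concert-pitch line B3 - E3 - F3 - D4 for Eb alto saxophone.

G#4 C#4 D4 B4

The Eb alto saxophone sounds a major sixth below written, so the written part must be a major sixth above concert — transpose each note up.
B3 gives G#4
E3 gives C#4
F3 gives D4
D4 gives B4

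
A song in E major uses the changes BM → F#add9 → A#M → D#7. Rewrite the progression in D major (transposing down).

E major down to D major is a major second; each chord root moves by that interval while the quality stays the same.
BM: root B down a major second → A, giving AM.
F#add9: root F# down a major second → E, giving Eadd9.
A#M: root A# down a major second → G#, giving G#M.
D#7: root D# down a major second → C#, giving C#7.

AM Eadd9 G#M C#7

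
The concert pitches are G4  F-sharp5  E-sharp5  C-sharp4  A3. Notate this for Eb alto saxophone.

E5 D#6 C##6 A#4 F#4

Written C4 sounds as Eb3 on the Eb alto saxophone, so concert pitches are written a major sixth up.
G4 → E5
F#5 → D#6
E#5 → C##6
C#4 → A#4
A3 → F#4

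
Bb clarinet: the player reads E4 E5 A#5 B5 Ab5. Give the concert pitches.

The Bb clarinet sounds a major second below written, so transpose each written note down a major second.
E4 → D4
E5 → D5
A#5 → G#5
B5 → A5
Ab5 → Gb5

D4 D5 G#5 A5 Gb5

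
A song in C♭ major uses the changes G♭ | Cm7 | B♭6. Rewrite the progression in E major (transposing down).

B E#m7 D#6

C♭ major down to E major is a diminished sixth; each chord root moves by that interval while the quality stays the same.
G♭: root G♭ down a diminished sixth → B, giving B.
Cm7: root C down a diminished sixth → E#, giving E#m7.
B♭6: root B♭ down a diminished sixth → D#, giving D#6.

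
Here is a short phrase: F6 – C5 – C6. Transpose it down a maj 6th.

Ab5 Eb4 Eb5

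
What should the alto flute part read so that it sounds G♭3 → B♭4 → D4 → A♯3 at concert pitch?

The alto flute sounds a perfect fourth below written, so the written part must be a perfect fourth above concert — transpose each note up.
Gb3 to Cb4
Bb4 to Eb5
D4 to G4
A#3 to D#4

Cb4 Eb5 G4 D#4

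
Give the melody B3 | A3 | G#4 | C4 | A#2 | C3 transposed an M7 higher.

A major seventh up from B3 gives A#4.
A3 up a major seventh is G#4.
A major seventh up from G#4 gives F##5.
C4 up a major seventh is B4.
A major seventh up from A#2 gives G##3.
C3: a seventh up reaches B, and 11 semitones makes it B3.

A#4 G#4 F##5 B4 G##3 B3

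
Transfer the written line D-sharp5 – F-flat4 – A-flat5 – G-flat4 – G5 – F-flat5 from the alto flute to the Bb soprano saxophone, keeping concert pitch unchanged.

B#4 Db4 F5 Eb4 E5 Db5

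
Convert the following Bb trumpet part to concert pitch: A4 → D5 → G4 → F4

G4 C5 F4 Eb4

The Bb trumpet sounds a major second below written, so transpose each written note down a major second.
A4 to G4
D5 to C5
G4 to F4
F4 to Eb4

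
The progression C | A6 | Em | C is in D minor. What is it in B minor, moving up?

D minor up to B minor is a major sixth; each chord root moves by that interval while the quality stays the same.
C: root C up a major sixth → A, giving A.
A6: root A up a major sixth → F#, giving F#6.
Em: root E up a major sixth → C#, giving C#m.
C: root C up a major sixth → A, giving A.

A F#6 C#m A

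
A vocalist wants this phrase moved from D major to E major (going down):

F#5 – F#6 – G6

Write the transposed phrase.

G#4 G#5 A5

D major to E major down is a minor seventh, so every note moves down by that interval.
F#5 → G#4
F#6 → G#5
G6 → A5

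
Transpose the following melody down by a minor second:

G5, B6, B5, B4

G5: a second down reaches F, and 1 semitone makes it F#5.
B6 down a minor second is A#6.
B5 down a minor second is A#5.
B4 down a minor second is A#4.

F#5 A#6 A#5 A#4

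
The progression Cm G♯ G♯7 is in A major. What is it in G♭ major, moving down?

A major down to G♭ major is an augmented second; each chord root moves by that interval while the quality stays the same.
Cm: root C down an augmented second → Bbb, giving Bbbm.
G♯: root G♯ down an augmented second → F, giving F.
G♯7: root G♯ down an augmented second → F, giving F7.

Bbbm F F7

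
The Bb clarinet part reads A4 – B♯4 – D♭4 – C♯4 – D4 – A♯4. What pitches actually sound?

G4 A#4 Cb4 B3 C4 G#4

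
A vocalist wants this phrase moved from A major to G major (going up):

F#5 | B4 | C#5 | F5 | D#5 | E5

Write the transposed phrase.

From A up to G is a minor seventh; apply that to each pitch.
F#5 to E6
B4 to A5
C#5 to B5
F5 to Eb6
D#5 to C#6
E5 to D6

E6 A5 B5 Eb6 C#6 D6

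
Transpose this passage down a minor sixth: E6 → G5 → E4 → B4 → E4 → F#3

G#5 B4 G#3 D#4 G#3 A#2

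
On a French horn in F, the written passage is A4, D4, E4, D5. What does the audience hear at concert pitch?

D4 G3 A3 G4

Written C4 on the French horn in F sounds as F3, a perfect fifth lower; apply that shift to every note.
A4 -> D4
D4 -> G3
E4 -> A3
D5 -> G4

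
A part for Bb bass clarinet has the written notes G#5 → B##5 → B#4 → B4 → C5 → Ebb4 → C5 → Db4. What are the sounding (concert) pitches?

Written C4 on the Bb bass clarinet sounds as Bb2, a major ninth lower; apply that shift to every note.
G#5 -> F#4
B##5 -> A##4
B#4 -> A#3
B4 -> A3
C5 -> Bb3
Ebb4 -> Dbb3
C5 -> Bb3
Db4 -> Cb3

F#4 A##4 A#3 A3 Bb3 Dbb3 Bb3 Cb3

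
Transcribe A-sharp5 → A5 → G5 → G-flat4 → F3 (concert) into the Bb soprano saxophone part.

B#5 B5 A5 Ab4 G3

Written C4 sounds as Bb3 on the Bb soprano saxophone, so concert pitches are written a major second up.
A#5 -> B#5
A5 -> B5
G5 -> A5
Gb4 -> Ab4
F3 -> G3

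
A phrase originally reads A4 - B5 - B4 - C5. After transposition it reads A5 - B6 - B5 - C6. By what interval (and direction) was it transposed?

up a perfect octave

From A4 to A5 is 8 letter names — an octave of some quality.
A4 to A5 is 12 semitones, which makes it a perfect octave; the second version is higher, so the direction is up.
Checking another pair — C5 → C6 — gives the same interval.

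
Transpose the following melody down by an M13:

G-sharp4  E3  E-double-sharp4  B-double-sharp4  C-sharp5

G#4 gives B2
E3 gives G1
E##4 gives G##2
B##4 gives D##3
C#5 gives E3

B2 G1 G##2 D##3 E3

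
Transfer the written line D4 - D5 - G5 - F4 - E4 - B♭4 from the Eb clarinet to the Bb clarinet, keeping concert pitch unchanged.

First find concert pitch: the Eb clarinet sounds a minor third above written, so D4 D5 G5 F4 E4 B♭4 sounds F4 F5 Bb5 Ab4 G4 Db5.
Then write for Bb clarinet: it sounds a major second below written, so the part must be a major second above concert.
F4 → G4
F5 → G5
Bb5 → C6
Ab4 → Bb4
G4 → A4
Db5 → Eb5

G4 G5 C6 Bb4 A4 Eb5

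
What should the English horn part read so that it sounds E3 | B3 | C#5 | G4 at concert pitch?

B3 F#4 G#5 D5

The English horn sounds a perfect fifth below written, so the written part must be a perfect fifth above concert — transpose each note up.
E3 -> B3
B3 -> F#4
C#5 -> G#5
G4 -> D5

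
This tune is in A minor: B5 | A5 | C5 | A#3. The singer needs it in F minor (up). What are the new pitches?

G6 F6 Ab5 F#4

From A up to F is a minor sixth; apply that to each pitch.
B5 becomes G6
A5 becomes F6
C5 becomes Ab5
A#3 becomes F#4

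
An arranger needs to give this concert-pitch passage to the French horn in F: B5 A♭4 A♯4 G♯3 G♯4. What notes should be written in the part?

F#6 Eb5 E#5 D#4 D#5

The French horn in F sounds a perfect fifth below written, so the written part must be a perfect fifth above concert — transpose each note up.
B5 → F#6
Ab4 → Eb5
A#4 → E#5
G#3 → D#4
G#4 → D#5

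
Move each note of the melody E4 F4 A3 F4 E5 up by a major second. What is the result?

A major second up from E4 gives F#4.
A major second up from F4 gives G4.
A major second up from A3 gives B3.
A major second up from F4 gives G4.
A major second up from E5 gives F#5.

F#4 G4 B3 G4 F#5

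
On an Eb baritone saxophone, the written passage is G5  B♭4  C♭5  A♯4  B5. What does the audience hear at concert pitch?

Bb3 Db3 Ebb3 C#3 D4

The Eb baritone saxophone sounds a major thirteenth below written, so transpose each written note down a major thirteenth.
G5 → Bb3
Bb4 → Db3
Cb5 → Ebb3
A#4 → C#3
B5 → D4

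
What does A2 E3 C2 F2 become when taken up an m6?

F3 C4 Ab2 Db3

A2: a sixth up reaches F, and 8 semitones makes it F3.
E3 up a minor sixth is C4.
C2: a sixth up reaches A, and 8 semitones makes it Ab2.
F2: a sixth up reaches D, and 8 semitones makes it Db3.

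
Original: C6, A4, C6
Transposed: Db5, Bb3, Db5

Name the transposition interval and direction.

down a major seventh

From C6 to Db5 is 7 letter names — a seventh of some quality.
Db5 to C6 is 11 semitones, which makes it a major seventh; the second version is lower, so the direction is down.
Checking another pair — C6 → Db5 — gives the same interval.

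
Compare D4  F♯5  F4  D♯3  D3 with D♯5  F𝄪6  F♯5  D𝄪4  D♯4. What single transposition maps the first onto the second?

From D4 to D#5 is 8 letter names — an octave of some quality.
D4 to D#5 is 13 semitones, which makes it an augmented octave; the second version is higher, so the direction is up.
Checking another pair — D3 → D#4 — gives the same interval.

up an augmented octave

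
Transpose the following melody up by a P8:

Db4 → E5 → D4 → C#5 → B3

Db4: an octave up reaches D, and 12 semitones makes it Db5.
E5: an octave up reaches E, and 12 semitones makes it E6.
A perfect octave up from D4 gives D5.
A perfect octave up from C#5 gives C#6.
A perfect octave up from B3 gives B4.

Db5 E6 D5 C#6 B4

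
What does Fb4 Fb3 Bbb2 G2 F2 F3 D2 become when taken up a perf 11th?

Fb4 to Bbb5
Fb3 to Bbb4
Bbb2 to Ebb4
G2 to C4
F2 to Bb3
F3 to Bb4
D2 to G3

Bbb5 Bbb4 Ebb4 C4 Bb3 Bb4 G3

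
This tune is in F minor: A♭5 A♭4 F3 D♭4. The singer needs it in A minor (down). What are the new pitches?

C5 C4 A2 F3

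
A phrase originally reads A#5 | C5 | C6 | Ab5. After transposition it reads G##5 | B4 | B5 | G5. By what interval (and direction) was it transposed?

down a minor second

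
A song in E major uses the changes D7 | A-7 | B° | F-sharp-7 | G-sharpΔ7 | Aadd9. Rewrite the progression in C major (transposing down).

Bb7 F-7 G° D-7 EΔ7 Fadd9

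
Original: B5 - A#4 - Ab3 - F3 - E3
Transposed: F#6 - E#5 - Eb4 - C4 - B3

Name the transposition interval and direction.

up a perfect fifth

From B5 to F#6 is 5 letter names — a fifth of some quality.
B5 to F#6 is 7 semitones, which makes it a perfect fifth; the second version is higher, so the direction is up.
Checking another pair — E3 → B3 — gives the same interval.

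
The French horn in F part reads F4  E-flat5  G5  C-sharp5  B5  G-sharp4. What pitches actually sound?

Bb3 Ab4 C5 F#4 E5 C#4

The French horn in F sounds a perfect fifth below written, so transpose each written note down a perfect fifth.
F4 -> Bb3
Eb5 -> Ab4
G5 -> C5
C#5 -> F#4
B5 -> E5
G#4 -> C#4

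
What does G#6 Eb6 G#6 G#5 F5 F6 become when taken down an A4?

D6 Bbb5 D6 D5 Cb5 Cb6

G#6 to D6
Eb6 to Bbb5
G#6 to D6
G#5 to D5
F5 to Cb5
F6 to Cb6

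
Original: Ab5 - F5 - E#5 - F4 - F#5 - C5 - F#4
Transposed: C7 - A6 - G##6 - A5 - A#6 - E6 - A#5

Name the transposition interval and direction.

Take the first pair: Ab5 → C7. A to C spans 10 letter names, so the interval is some kind of tenth.
Ab5 to C7 is 16 semitones, which makes it a major tenth; the second version is higher, so the direction is up.
Checking another pair — F#4 → A#5 — gives the same interval.

up a major tenth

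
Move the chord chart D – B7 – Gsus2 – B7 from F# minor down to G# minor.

F# minor down to G# minor is a minor seventh; each chord root moves by that interval while the quality stays the same.
D: root D down a minor seventh → E, giving E.
B7: root B down a minor seventh → C#, giving C#7.
Gsus2: root G down a minor seventh → A, giving Asus2.
B7: root B down a minor seventh → C#, giving C#7.

E C#7 Asus2 C#7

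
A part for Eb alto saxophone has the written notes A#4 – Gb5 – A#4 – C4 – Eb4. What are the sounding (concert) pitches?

The Eb alto saxophone sounds a major sixth below written, so transpose each written note down a major sixth.
A#4 gives C#4
Gb5 gives Bbb4
A#4 gives C#4
C4 gives Eb3
Eb4 gives Gb3

C#4 Bbb4 C#4 Eb3 Gb3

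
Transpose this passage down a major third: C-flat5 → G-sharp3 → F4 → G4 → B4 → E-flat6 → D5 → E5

Cb5 down a major third is Abb4.
A major third down from G#3 gives E3.
F4 down a major third is Db4.
A major third down from G4 gives Eb4.
B4 down a major third is G4.
Eb6 down a major third is Cb6.
D5 down a major third is Bb4.
E5: a third down reaches C, and 4 semitones makes it C5.

Abb4 E3 Db4 Eb4 G4 Cb6 Bb4 C5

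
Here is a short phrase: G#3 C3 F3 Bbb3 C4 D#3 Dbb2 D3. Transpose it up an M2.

A major second up from G#3 gives A#3.
C3 up a major second is D3.
A major second up from F3 gives G3.
Bbb3 up a major second is Cb4.
A major second up from C4 gives D4.
D#3: a second up reaches E, and 2 semitones makes it E#3.
Dbb2: a second up reaches E, and 2 semitones makes it Ebb2.
A major second up from D3 gives E3.

A#3 D3 G3 Cb4 D4 E#3 Ebb2 E3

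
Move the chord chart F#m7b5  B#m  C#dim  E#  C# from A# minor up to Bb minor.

Gbm7b5 Cm Dbdim F Db

A# minor up to Bb minor is a diminished second; each chord root moves by that interval while the quality stays the same.
F#m7b5: root F# up a diminished second → Gb, giving Gbm7b5.
B#m: root B# up a diminished second → C, giving Cm.
C#dim: root C# up a diminished second → Db, giving Dbdim.
E#: root E# up a diminished second → F, giving F.
C#: root C# up a diminished second → Db, giving Db.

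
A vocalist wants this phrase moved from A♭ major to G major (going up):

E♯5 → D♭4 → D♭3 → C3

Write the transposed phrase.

D##6 C5 C4 B3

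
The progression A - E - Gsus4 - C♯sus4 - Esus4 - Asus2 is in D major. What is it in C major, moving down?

G D Fsus4 Bsus4 Dsus4 Gsus2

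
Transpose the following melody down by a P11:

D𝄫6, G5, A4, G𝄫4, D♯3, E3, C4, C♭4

Abb4 D4 E3 Dbb3 A#1 B1 G2 Gb2

A perfect eleventh down from Dbb6 gives Abb4.
G5 down a perfect eleventh is D4.
A4: an eleventh down reaches E, and 17 semitones makes it E3.
Gbb4 down a perfect eleventh is Dbb3.
A perfect eleventh down from D#3 gives A#1.
A perfect eleventh down from E3 gives B1.
A perfect eleventh down from C4 gives G2.
Cb4: an eleventh down reaches G, and 17 semitones makes it Gb2.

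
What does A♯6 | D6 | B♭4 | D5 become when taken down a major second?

G#6 C6 Ab4 C5

A#6 gives G#6
D6 gives C6
Bb4 gives Ab4
D5 gives C5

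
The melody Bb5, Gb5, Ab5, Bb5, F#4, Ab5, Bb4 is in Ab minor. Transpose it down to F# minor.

G#5 E5 F#5 G#5 D##4 F#5 G#4

From Ab down to F# is a diminished third; apply that to each pitch.
Bb5 becomes G#5
Gb5 becomes E5
Ab5 becomes F#5
Bb5 becomes G#5
F#4 becomes D##4
Ab5 becomes F#5
Bb4 becomes G#4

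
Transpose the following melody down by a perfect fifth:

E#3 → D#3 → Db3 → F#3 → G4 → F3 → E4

A#2 G#2 Gb2 B2 C4 Bb2 A3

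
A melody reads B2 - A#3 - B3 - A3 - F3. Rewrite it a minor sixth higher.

G3 F#4 G4 F4 Db4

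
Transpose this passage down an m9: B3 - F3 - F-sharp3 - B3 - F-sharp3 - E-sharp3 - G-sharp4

A#2 E2 E#2 A#2 E#2 D##2 F##3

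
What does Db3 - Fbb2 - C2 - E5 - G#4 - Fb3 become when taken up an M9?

Db3: a ninth up reaches E, and 14 semitones makes it Eb4.
A major ninth up from Fbb2 gives Gbb3.
C2: a ninth up reaches D, and 14 semitones makes it D3.
E5: a ninth up reaches F, and 14 semitones makes it F#6.
G#4: a ninth up reaches A, and 14 semitones makes it A#5.
Fb3: a ninth up reaches G, and 14 semitones makes it Gb4.

Eb4 Gbb3 D3 F#6 A#5 Gb4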